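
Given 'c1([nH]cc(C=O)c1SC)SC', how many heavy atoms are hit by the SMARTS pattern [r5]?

5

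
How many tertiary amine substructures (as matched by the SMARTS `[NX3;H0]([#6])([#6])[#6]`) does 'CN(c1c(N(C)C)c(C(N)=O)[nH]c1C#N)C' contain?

2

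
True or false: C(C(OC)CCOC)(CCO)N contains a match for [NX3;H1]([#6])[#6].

False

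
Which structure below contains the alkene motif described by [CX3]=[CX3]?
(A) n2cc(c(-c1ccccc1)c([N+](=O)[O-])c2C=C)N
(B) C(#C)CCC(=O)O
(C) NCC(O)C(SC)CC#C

[CX3]=[CX3] describes a non-aromatic C=C double bond between two sp2 carbons (an alkene).
(A) contains a vinyl group (-CH=CH2), which satisfies every atom and bond constraint.
(B) has an ethynyl group (-C#CH) but the C-C bond is a triple bond, not a double bond.
(C) has an ethynyl group (-C#CH) but the C-C bond is a triple bond, not a double bond.
So the answer is (A).

A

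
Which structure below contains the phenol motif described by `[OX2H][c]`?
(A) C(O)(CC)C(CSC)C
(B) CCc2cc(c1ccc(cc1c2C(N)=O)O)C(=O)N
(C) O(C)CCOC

[OX2H][c] describes a hydroxyl oxygen attached to an aromatic carbon (a phenol).
(A) has a hydroxyl group (-OH) but the -OH is on an aliphatic carbon, not an aromatic c.
(B) contains a hydroxyl group (-OH), which satisfies every atom and bond constraint.
(C) has a methoxy ether (-OCH3) but the oxygen has H0, not H1.
So the answer is (B).

B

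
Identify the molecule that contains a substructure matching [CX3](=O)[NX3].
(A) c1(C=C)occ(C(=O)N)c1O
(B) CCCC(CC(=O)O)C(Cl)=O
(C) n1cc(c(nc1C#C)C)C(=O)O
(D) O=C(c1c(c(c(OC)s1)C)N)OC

[CX3](=O)[NX3] describes a carbonyl carbon bonded to a trivalent nitrogen (an amide).
(A) contains a primary amide (-C(=O)NH2), which satisfies every atom and bond constraint.
(B) has a carboxylic acid group (-C(=O)OH) but the carbonyl is bonded to O, not to an NX3 nitrogen.
(C) has a carboxylic acid group (-C(=O)OH) but the carbonyl is bonded to O, not to an NX3 nitrogen.
(D) has a methyl-ester group (-C(=O)OCH3) but the carbonyl is bonded to O, not to an NX3 nitrogen.
So the answer is (A).

A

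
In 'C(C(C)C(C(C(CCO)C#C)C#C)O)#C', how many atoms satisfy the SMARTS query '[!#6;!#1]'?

2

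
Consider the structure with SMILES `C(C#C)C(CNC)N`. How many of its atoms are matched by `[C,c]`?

6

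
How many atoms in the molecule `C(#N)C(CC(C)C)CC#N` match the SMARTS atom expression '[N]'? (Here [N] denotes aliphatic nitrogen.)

Check the 10 heavy atoms by environment: 8× C → no; 2× N → match.
That gives 2 matching atoms.

2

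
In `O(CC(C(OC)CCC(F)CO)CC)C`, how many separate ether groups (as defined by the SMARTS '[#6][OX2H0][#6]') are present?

2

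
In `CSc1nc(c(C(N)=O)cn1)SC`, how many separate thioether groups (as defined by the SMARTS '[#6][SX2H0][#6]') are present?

2

[#6][SX2H0][#6] is the SMARTS for a thioether: an aliphatic sulfur bridging two carbons with no H on the sulfur.
The molecule carries 2 separate instances of a methylthio ether (-SCH3) meeting every constraint; each maps to a distinct set of atoms, giving 2 matches.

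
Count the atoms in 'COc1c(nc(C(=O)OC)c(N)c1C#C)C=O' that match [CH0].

2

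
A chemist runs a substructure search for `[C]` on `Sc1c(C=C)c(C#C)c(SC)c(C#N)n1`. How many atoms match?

6

The query [C] means: uppercase C matches aliphatic (non-aromatic) carbon only.
Check the 15 heavy atoms by environment: 1× n (aromatic) → no; 5× c (aromatic) → no; 2× S → no; 6× C → match; 1× N → no.
That gives 6 matching atoms.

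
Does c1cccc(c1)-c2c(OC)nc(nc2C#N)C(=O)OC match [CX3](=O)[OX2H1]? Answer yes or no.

No

The pattern [CX3](=O)[OX2H1] describes an sp2 carbon double-bonded to O and single-bonded to an -OH oxygen — a carboxylic acid.
The closest candidate here is a methyl-ester group (-C(=O)OCH3), but the singly-bonded O has no H (OX2H0, not OX2H1). No other fragment satisfies the full query, so there is no match.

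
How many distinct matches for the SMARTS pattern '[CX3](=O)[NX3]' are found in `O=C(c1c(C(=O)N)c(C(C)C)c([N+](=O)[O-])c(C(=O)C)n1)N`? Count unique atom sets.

2

[CX3](=O)[NX3] is the SMARTS for an amide: a carbonyl carbon bonded to a trivalent nitrogen.
The molecule carries 2 separate instances of a primary amide (-C(=O)NH2) meeting every constraint; each maps to a distinct set of atoms, giving 2 matches.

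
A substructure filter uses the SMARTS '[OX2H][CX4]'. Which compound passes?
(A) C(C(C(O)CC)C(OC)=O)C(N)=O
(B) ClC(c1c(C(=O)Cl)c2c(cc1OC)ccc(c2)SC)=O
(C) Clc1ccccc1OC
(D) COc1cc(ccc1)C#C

[OX2H][CX4] describes a hydroxyl oxygen bound to an sp3 (X4) carbon (an aliphatic alcohol).
(A) contains a hydroxyl group (-OH), which satisfies every atom and bond constraint.
(B) has a methoxy ether (-OCH3) but the oxygen has H0 (ether), not H1.
(C) has a methoxy ether (-OCH3) but the oxygen has H0 (ether), not H1.
(D) has a methoxy ether (-OCH3) but the oxygen has H0 (ether), not H1.
So the answer is (A).

A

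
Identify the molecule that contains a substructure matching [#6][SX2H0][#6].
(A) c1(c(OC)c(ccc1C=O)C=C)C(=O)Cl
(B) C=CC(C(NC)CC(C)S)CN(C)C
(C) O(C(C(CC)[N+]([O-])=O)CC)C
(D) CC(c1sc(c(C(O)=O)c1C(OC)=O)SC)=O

D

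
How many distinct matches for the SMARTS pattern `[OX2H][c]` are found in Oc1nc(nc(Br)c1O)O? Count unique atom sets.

[OX2H][c] is the SMARTS for a phenol: a hydroxyl oxygen attached to an aromatic carbon.
The molecule carries 3 separate instances of a hydroxyl group (-OH) meeting every constraint; each maps to a distinct set of atoms, giving 3 matches.

3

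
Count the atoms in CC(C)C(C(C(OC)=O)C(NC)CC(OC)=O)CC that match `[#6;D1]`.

Check the 19 heavy atoms by environment: 6× C (D1) → match; 2× C (D2) → no; 6× C (D3) → no; 2× O (D1) → no; 2× O (D2) → no; 1× N (D2) → no.
That gives 6 matching atoms.

6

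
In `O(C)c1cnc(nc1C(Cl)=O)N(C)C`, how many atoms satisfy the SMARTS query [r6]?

Check the 14 heavy atoms by environment: 2× n (aromatic, in 6-ring) → match; 4× c (aromatic, in 6-ring) → match; 4× C (acyclic) → no; 2× O (acyclic) → no; 1× Cl (acyclic) → no; 1× N (acyclic) → no.
Summing the matching environments: 2 + 4 = 6 matching atoms.

6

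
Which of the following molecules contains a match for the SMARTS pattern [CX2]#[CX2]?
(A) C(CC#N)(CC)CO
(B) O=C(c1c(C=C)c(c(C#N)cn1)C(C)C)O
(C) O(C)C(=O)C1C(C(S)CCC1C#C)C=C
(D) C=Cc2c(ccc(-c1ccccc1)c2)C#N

C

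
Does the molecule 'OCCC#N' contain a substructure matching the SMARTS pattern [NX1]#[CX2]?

Yes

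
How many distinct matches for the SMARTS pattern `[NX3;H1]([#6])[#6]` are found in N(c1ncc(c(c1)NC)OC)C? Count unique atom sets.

2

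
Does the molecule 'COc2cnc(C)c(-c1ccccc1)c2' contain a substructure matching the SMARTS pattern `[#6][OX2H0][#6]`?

Yes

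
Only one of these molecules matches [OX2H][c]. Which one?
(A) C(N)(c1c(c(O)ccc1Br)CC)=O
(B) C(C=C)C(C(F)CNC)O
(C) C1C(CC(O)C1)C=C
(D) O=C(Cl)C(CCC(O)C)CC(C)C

[OX2H][c] describes a hydroxyl oxygen attached to an aromatic carbon (a phenol).
(A) contains a hydroxyl group (-OH), which satisfies every atom and bond constraint.
(B) has a hydroxyl group (-OH) but the -OH is on an aliphatic carbon, not an aromatic c.
(C) has a hydroxyl group (-OH) but the -OH is on an aliphatic carbon, not an aromatic c.
(D) has a hydroxyl group (-OH) but the -OH is on an aliphatic carbon, not an aromatic c.
So the answer is (A).

A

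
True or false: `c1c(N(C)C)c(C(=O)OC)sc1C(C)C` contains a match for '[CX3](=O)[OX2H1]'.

The pattern [CX3](=O)[OX2H1] describes an sp2 carbon double-bonded to O and single-bonded to an -OH oxygen — a carboxylic acid.
The closest candidate here is a methyl-ester group (-C(=O)OCH3), but the singly-bonded O has no H (OX2H0, not OX2H1). No other fragment satisfies the full query, so there is no match.

False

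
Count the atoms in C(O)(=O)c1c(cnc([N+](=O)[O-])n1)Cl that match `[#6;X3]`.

Check the 13 heavy atoms by environment: 2× n (aromatic, X2) → no; 4× c (aromatic, X3) → match; 1× Cl (X1) → no; 1× N (charge +1, X3) → no; 1× O (charge -1, X1) → no; 2× O (X1) → no; 1× C (X3) → match; 1× O (X2) → no.
Summing the matching environments: 4 + 1 = 5 matching atoms.

5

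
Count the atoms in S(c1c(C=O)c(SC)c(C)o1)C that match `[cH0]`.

4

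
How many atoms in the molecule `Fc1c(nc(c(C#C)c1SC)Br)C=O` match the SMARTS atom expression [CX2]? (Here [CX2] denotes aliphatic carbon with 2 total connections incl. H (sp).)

2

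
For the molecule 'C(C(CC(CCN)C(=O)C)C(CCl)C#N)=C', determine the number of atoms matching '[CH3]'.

1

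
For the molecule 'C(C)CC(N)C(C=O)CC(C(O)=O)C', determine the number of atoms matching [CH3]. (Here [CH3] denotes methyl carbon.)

2

The query [CH3] means: aliphatic carbon with exactly three hydrogens.
Check the 14 heavy atoms by environment: 2× C (H3) → match; 4× C (H1) → no; 3× C (H2) → no; 2× O (H0) → no; 1× N (H2) → no; 1× C (H0) → no; 1× O (H1) → no.
That gives 2 matching atoms.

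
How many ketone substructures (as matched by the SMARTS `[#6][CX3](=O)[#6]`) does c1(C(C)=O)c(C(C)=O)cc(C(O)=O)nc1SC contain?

[#6][CX3](=O)[#6] is the SMARTS for a ketone: a carbonyl carbon (no H) flanked by two carbons.
The molecule carries 2 separate instances of an acetyl/ketone group (-C(=O)CH3) meeting every constraint; each maps to a distinct set of atoms, giving 2 matches.

2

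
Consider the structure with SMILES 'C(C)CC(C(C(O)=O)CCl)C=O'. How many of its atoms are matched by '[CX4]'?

The query [CX4] means: C with X4: aliphatic carbon with exactly 4 total connections (bonds + H).
Check the 12 heavy atoms by environment: 6× C (X4) → match; 2× C (X3) → no; 2× O (X1) → no; 1× O (X2) → no; 1× Cl (X1) → no.
That gives 6 matching atoms.

6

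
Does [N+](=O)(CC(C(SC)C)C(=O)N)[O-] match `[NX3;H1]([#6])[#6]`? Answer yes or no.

The pattern [NX3;H1]([#6])[#6] describes a trivalent nitrogen with one H, bonded to two carbons — a secondary amine.
The closest candidate here is a primary amide (-C(=O)NH2), but the -C(=O)NH2 nitrogen has H2, not H1. No other fragment satisfies the full query, so there is no match.

No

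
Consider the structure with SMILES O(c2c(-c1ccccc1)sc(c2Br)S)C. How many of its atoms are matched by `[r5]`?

The query [r5] means: r5 matches atoms in a five-membered ring.
Check the 15 heavy atoms by environment: 1× s (aromatic, in 5-ring) → match; 4× c (aromatic, in 5-ring) → match; 1× S (acyclic) → no; 1× Br (acyclic) → no; 1× O (acyclic) → no; 1× C (acyclic) → no; 6× c (aromatic, in 6-ring) → no.
Summing the matching environments: 1 + 4 = 5 matching atoms.

5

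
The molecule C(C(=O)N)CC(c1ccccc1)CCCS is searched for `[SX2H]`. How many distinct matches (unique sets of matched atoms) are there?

[SX2H] is the SMARTS for a thiol: an aliphatic sulfur with two connections, one being H.
Exactly one fragment in the molecule meets all constraints, giving 1 match.

1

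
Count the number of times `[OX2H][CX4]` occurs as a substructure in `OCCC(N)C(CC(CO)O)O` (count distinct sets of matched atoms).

[OX2H][CX4] is the SMARTS for an aliphatic alcohol: a hydroxyl oxygen bound to an sp3 (X4) carbon.
The molecule carries 4 separate instances of a hydroxyl group (-OH) meeting every constraint; each maps to a distinct set of atoms, giving 4 matches.

4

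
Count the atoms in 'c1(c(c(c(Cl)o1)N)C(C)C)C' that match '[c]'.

Check the 11 heavy atoms by environment: 1× o (aromatic) → no; 4× c (aromatic) → match; 4× C → no; 1× N → no; 1× Cl → no.
That gives 4 matching atoms.

4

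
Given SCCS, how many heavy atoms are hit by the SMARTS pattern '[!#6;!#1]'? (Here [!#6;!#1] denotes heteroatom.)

The query [!#6;!#1] means: not carbon and not hydrogen — any heteroatom.
Check the 4 heavy atoms by environment: 2× C → no; 2× S → match.
That gives 2 matching atoms.

2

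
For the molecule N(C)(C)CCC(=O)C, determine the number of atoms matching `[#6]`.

6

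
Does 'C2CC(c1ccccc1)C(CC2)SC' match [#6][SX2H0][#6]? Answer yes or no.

Yes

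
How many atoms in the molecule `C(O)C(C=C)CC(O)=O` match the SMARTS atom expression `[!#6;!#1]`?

3

Check the 9 heavy atoms by environment: 6× C → no; 3× O → match.
That gives 3 matching atoms.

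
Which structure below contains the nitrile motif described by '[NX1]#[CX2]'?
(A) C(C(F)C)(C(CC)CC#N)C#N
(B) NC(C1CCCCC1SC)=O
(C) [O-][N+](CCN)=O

A

[NX1]#[CX2] describes a nitrogen triple-bonded to a two-connected carbon (a nitrile).
(A) contains a nitrile (-C#N), which satisfies every atom and bond constraint.
(B) has a primary amide (-C(=O)NH2) but the nitrogen is NX3, not NX1.
(C) has a primary amino group (-NH2) but the nitrogen is NX3 (three connections), not NX1 triple-bonded.
So the answer is (A).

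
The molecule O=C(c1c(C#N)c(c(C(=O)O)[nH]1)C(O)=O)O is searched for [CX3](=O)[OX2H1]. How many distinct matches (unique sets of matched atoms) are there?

3

[CX3](=O)[OX2H1] is the SMARTS for a carboxylic acid: an sp2 carbon double-bonded to O and single-bonded to an -OH oxygen.
The molecule carries 3 separate instances of a carboxylic acid group (-C(=O)OH) meeting every constraint; each maps to a distinct set of atoms, giving 3 matches.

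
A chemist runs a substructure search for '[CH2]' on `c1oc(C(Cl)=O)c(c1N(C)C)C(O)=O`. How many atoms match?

0

The query [CH2] means: aliphatic carbon with exactly two hydrogens.
Check the 14 heavy atoms by environment: 1× o (aromatic, H0) → no; 3× c (aromatic, H0) → no; 1× c (aromatic, H1) → no; 1× N (H0) → no; 2× C (H3) → no; 2× C (H0) → no; 2× O (H0) → no; 1× O (H1) → no; 1× Cl (H0) → no.
No environment satisfies the query, so 0 matching atoms.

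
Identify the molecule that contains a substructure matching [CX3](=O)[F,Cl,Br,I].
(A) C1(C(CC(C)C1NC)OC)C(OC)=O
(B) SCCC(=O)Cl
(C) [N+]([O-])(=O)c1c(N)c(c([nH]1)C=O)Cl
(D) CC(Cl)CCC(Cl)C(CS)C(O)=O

B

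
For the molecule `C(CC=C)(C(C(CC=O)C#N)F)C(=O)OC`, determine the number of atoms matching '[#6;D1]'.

2

The query [#6;D1] means: carbon bonded to exactly one heavy atom.
Check the 16 heavy atoms by environment: 5× C (D2) → no; 4× C (D3) → no; 2× C (D1) → match; 1× N (D1) → no; 2× O (D1) → no; 1× F (D1) → no; 1× O (D2) → no.
That gives 2 matching atoms.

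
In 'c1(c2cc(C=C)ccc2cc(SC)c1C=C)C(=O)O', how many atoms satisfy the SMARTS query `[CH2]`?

2

The query [CH2] means: aliphatic carbon with exactly two hydrogens.
Check the 19 heavy atoms by environment: 6× c (aromatic, H0) → no; 4× c (aromatic, H1) → no; 1× S (H0) → no; 1× C (H3) → no; 1× C (H0) → no; 1× O (H0) → no; 1× O (H1) → no; 2× C (H1) → no; 2× C (H2) → match.
That gives 2 matching atoms.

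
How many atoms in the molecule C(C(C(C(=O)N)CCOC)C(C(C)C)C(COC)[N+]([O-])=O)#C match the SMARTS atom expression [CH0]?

Check the 22 heavy atoms by environment: 3× C (H2) → no; 6× C (H1) → no; 2× C (H0) → match; 4× O (H0) → no; 1× N (H2) → no; 4× C (H3) → no; 1× N (charge +1, H0) → no; 1× O (charge -1, H0) → no.
That gives 2 matching atoms.

2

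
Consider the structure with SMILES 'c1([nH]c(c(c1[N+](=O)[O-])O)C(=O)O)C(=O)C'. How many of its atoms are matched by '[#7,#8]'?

8

The query [#7,#8] means: nitrogen or oxygen (comma = OR).
Check the 15 heavy atoms by environment: 1× n (aromatic) → match; 4× c (aromatic) → no; 3× C → no; 5× O → match; 1× N (charge +1) → match; 1× O (charge -1) → match.
Summing the matching environments: 1 + 5 + 1 + 1 = 8 matching atoms.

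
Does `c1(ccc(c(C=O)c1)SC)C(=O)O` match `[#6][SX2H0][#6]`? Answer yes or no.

Yes

The pattern [#6][SX2H0][#6] describes an aliphatic sulfur bridging two carbons with no H on the sulfur — a thioether.
The molecule carries a methylthio ether (-SCH3), whose atoms satisfy every constraint of the query, so the pattern matches.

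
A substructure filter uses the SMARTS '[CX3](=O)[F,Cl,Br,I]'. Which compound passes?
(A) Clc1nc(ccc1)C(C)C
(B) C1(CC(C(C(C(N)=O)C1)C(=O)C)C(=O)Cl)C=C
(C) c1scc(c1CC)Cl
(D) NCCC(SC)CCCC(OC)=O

[CX3](=O)[F,Cl,Br,I] describes a carbonyl carbon bonded to a halogen (an acyl halide).
(A) has a chloro substituent but the Cl is not on a carbonyl carbon.
(B) contains an acyl chloride (-C(=O)Cl), which satisfies every atom and bond constraint.
(C) has a chloro substituent but the Cl is not on a carbonyl carbon.
(D) has a methyl-ester group (-C(=O)OCH3) but the carbonyl is bonded to -O-C, not to a halogen.
So the answer is (B).

B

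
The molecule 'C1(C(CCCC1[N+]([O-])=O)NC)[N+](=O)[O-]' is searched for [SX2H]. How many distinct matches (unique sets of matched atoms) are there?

0

[SX2H] is the SMARTS for a thiol: an aliphatic sulfur with two connections, one being H.
No fragment in the molecule satisfies every constraint, giving 0 matches.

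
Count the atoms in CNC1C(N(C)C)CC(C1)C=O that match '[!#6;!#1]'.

The query [!#6;!#1] means: not carbon and not hydrogen — any heteroatom.
Check the 12 heavy atoms by environment: 9× C → no; 1× O → match; 2× N → match.
Summing the matching environments: 1 + 2 = 3 matching atoms.

3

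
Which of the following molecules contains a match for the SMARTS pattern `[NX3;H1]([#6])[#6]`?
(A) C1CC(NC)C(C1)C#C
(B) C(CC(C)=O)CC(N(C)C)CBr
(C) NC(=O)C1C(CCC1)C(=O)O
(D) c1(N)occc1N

[NX3;H1]([#6])[#6] describes a trivalent nitrogen with one H, bonded to two carbons (a secondary amine).
(A) contains an N-methylamino group (-NHCH3), which satisfies every atom and bond constraint.
(B) has a dimethylamino group (-N(CH3)2) but the nitrogen has H0, not H1.
(C) has a primary amide (-C(=O)NH2) but the -C(=O)NH2 nitrogen has H2, not H1.
(D) has a primary amino group (-NH2) but the nitrogen has H2 and only one carbon neighbour.
So the answer is (A).

A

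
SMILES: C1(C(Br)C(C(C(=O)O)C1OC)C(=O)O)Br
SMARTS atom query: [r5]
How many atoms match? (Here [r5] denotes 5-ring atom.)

5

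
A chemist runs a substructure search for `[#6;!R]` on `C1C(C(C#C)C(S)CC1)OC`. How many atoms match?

3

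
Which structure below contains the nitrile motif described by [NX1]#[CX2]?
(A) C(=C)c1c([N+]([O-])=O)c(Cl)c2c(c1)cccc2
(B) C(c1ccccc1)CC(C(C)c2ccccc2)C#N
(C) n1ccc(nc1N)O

B

[NX1]#[CX2] describes a nitrogen triple-bonded to a two-connected carbon (a nitrile).
(A) has a nitro group (-[N+](=O)[O-]) but there is no C#N triple bond.
(B) contains a nitrile (-C#N), which satisfies every atom and bond constraint.
(C) has a primary amino group (-NH2) but the nitrogen is NX3 (three connections), not NX1 triple-bonded.
So the answer is (B).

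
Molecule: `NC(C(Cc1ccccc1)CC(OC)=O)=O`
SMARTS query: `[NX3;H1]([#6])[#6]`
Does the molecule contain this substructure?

No

The pattern [NX3;H1]([#6])[#6] describes a trivalent nitrogen with one H, bonded to two carbons — a secondary amine.
The closest candidate here is a primary amide (-C(=O)NH2), but the -C(=O)NH2 nitrogen has H2, not H1. No other fragment satisfies the full query, so there is no match.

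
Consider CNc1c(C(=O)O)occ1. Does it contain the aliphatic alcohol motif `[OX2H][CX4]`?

The pattern [OX2H][CX4] describes a hydroxyl oxygen bound to an sp3 (X4) carbon — an aliphatic alcohol.
The closest candidate here is a carboxylic acid group (-C(=O)OH), but the -OH is on a CX3 carbonyl carbon, not a CX4 carbon. No other fragment satisfies the full query, so there is no match.

No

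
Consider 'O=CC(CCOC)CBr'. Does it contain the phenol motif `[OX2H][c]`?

No

The pattern [OX2H][c] describes a hydroxyl oxygen attached to an aromatic carbon — a phenol.
The closest candidate here is a methoxy ether (-OCH3), but the oxygen has H0, not H1. No other fragment satisfies the full query, so there is no match.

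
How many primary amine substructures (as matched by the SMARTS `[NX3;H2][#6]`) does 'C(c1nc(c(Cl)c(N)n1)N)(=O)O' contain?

[NX3;H2][#6] is the SMARTS for a primary amine: a trivalent nitrogen with two H attached to carbon.
The molecule carries 2 separate instances of a primary amino group (-NH2) meeting every constraint; each maps to a distinct set of atoms, giving 2 matches.

2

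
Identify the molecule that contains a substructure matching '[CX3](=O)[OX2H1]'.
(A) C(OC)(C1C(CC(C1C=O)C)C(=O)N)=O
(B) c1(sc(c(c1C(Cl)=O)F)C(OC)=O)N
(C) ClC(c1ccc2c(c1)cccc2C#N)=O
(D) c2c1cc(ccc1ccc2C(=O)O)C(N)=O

[CX3](=O)[OX2H1] describes an sp2 carbon double-bonded to O and single-bonded to an -OH oxygen (a carboxylic acid).
(A) has a primary amide (-C(=O)NH2) but the carbonyl is bonded to N, not to an -OH oxygen.
(B) has an acyl chloride (-C(=O)Cl) but the carbonyl is bonded to Cl, not to an -OH oxygen.
(C) has an acyl chloride (-C(=O)Cl) but the carbonyl is bonded to Cl, not to an -OH oxygen.
(D) contains a carboxylic acid group (-C(=O)OH), which satisfies every atom and bond constraint.
So the answer is (D).

D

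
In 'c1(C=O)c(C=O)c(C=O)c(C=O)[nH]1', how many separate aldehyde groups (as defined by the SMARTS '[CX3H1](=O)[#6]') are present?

[CX3H1](=O)[#6] is the SMARTS for an aldehyde: an sp2 carbon with one H, double-bonded to O and single-bonded to carbon.
The molecule carries 4 separate instances of an aldehyde (-CHO) meeting every constraint; each maps to a distinct set of atoms, giving 4 matches.

4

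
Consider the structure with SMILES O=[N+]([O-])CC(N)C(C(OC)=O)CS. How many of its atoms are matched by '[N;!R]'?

2

The query [N;!R] means: aliphatic nitrogen not in a ring.
Check the 13 heavy atoms by environment: 6× C (acyclic) → no; 1× S (acyclic) → no; 1× N (acyclic) → match; 1× N (charge +1, acyclic) → match; 1× O (charge -1, acyclic) → no; 3× O (acyclic) → no.
Summing the matching environments: 1 + 1 = 2 matching atoms.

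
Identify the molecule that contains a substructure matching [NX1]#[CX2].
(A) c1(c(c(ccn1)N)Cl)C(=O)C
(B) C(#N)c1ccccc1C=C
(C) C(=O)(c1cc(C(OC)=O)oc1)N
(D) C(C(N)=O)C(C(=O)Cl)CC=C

[NX1]#[CX2] describes a nitrogen triple-bonded to a two-connected carbon (a nitrile).
(A) has a primary amino group (-NH2) but the nitrogen is NX3 (three connections), not NX1 triple-bonded.
(B) contains a nitrile (-C#N), which satisfies every atom and bond constraint.
(C) has a primary amide (-C(=O)NH2) but the nitrogen is NX3, not NX1.
(D) has a primary amide (-C(=O)NH2) but the nitrogen is NX3, not NX1.
So the answer is (B).

B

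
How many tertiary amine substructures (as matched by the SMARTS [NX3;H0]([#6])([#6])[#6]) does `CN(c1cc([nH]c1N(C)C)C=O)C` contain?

2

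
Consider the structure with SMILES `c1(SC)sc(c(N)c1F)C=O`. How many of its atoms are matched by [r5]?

The query [r5] means: r5 matches atoms in a five-membered ring.
Check the 11 heavy atoms by environment: 1× s (aromatic, in 5-ring) → match; 4× c (aromatic, in 5-ring) → match; 1× F (acyclic) → no; 2× C (acyclic) → no; 1× O (acyclic) → no; 1× N (acyclic) → no; 1× S (acyclic) → no.
Summing the matching environments: 1 + 4 = 5 matching atoms.

5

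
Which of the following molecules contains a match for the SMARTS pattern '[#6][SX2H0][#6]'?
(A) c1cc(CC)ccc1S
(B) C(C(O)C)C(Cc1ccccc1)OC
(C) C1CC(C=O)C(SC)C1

[#6][SX2H0][#6] describes an aliphatic sulfur bridging two carbons with no H on the sulfur (a thioether).
(A) has a thiol (-SH) but the sulfur has H1, not H0 bridging two carbons.
(B) has a methoxy ether (-OCH3) but the bridging atom is O, not S.
(C) contains a methylthio ether (-SCH3), which satisfies every atom and bond constraint.
So the answer is (C).

C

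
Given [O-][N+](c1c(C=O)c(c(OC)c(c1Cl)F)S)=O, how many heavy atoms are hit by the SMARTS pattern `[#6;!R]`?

2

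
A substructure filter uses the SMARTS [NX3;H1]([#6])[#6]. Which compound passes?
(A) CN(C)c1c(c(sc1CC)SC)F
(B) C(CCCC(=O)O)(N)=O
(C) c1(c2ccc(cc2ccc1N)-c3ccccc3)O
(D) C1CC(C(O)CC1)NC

D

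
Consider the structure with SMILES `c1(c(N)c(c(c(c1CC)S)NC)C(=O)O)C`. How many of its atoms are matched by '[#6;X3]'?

7

The query [#6;X3] means: any carbon (aromatic or not) with three total connections.
Check the 16 heavy atoms by environment: 6× c (aromatic, X3) → match; 1× C (X3) → match; 1× O (X1) → no; 1× O (X2) → no; 2× N (X3) → no; 4× C (X4) → no; 1× S (X2) → no.
Summing the matching environments: 6 + 1 = 7 matching atoms.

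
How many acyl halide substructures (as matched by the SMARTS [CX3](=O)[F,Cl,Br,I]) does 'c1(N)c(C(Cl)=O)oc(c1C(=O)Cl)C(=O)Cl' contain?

3

[CX3](=O)[F,Cl,Br,I] is the SMARTS for an acyl halide: a carbonyl carbon bonded to a halogen.
The molecule carries 3 separate instances of an acyl chloride (-C(=O)Cl) meeting every constraint; each maps to a distinct set of atoms, giving 3 matches.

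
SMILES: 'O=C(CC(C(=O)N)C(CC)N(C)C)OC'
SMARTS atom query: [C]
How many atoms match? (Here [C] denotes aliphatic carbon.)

The query [C] means: uppercase C matches aliphatic (non-aromatic) carbon only.
Check the 15 heavy atoms by environment: 10× C → match; 3× O → no; 2× N → no.
That gives 10 matching atoms.

10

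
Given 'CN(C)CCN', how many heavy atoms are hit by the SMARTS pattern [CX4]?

The query [CX4] means: C with X4: aliphatic carbon with exactly 4 total connections (bonds + H).
Check the 6 heavy atoms by environment: 4× C (X4) → match; 2× N (X3) → no.
That gives 4 matching atoms.

4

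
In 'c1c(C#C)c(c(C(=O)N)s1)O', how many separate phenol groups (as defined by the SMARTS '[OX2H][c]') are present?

[OX2H][c] is the SMARTS for a phenol: a hydroxyl oxygen attached to an aromatic carbon.
Exactly one fragment in the molecule meets all constraints, giving 1 match.

1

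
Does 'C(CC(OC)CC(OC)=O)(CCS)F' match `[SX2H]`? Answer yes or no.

Yes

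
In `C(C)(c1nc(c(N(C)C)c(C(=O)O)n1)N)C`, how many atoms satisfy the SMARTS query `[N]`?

The query [N] means: uppercase N matches aliphatic (non-aromatic) nitrogen only.
Check the 16 heavy atoms by environment: 2× n (aromatic) → no; 4× c (aromatic) → no; 2× N → match; 6× C → no; 2× O → no.
That gives 2 matching atoms.

2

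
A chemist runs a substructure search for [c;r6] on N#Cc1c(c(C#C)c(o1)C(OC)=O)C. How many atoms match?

0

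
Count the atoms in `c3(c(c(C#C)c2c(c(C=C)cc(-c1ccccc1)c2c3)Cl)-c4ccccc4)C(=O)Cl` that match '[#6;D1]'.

2

The query [#6;D1] means: carbon bonded to exactly one heavy atom.
Check the 30 heavy atoms by environment: 10× c (aromatic, D3) → no; 12× c (aromatic, D2) → no; 2× C (D2) → no; 2× C (D1) → match; 2× Cl (D1) → no; 1× C (D3) → no; 1× O (D1) → no.
That gives 2 matching atoms.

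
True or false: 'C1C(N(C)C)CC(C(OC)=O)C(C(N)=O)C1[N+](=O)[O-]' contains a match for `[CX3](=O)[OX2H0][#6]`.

The pattern [CX3](=O)[OX2H0][#6] describes a carbonyl carbon bonded to an oxygen that is itself bonded to carbon (no H on that O) — an ester.
The molecule carries a methyl-ester group (-C(=O)OCH3), whose atoms satisfy every constraint of the query, so the pattern matches.

True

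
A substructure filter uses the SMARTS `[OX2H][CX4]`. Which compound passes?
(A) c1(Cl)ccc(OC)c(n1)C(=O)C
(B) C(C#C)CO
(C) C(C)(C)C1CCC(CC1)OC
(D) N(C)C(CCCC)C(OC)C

B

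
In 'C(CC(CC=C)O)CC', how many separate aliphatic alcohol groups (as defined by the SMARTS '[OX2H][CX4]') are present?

[OX2H][CX4] is the SMARTS for an aliphatic alcohol: a hydroxyl oxygen bound to an sp3 (X4) carbon.
Exactly one fragment in the molecule meets all constraints, giving 1 match.

1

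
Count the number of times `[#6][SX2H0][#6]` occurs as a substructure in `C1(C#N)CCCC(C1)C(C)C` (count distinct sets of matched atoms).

[#6][SX2H0][#6] is the SMARTS for a thioether: an aliphatic sulfur bridging two carbons with no H on the sulfur.
No fragment in the molecule satisfies every constraint, giving 0 matches.

0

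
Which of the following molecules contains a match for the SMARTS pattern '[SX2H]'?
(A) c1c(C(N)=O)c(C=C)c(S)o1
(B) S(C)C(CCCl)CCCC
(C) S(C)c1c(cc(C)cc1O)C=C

[SX2H] describes an aliphatic sulfur with two connections, one being H (a thiol).
(A) contains a thiol (-SH), which satisfies every atom and bond constraint.
(B) has a methylthio ether (-SCH3) but the sulfur has H0 (bonded to two carbons), not H1.
(C) has a hydroxyl group (-OH) but it is an -OH, not an -SH.
So the answer is (A).

A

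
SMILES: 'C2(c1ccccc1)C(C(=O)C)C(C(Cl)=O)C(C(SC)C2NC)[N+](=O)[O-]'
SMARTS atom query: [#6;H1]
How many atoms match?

11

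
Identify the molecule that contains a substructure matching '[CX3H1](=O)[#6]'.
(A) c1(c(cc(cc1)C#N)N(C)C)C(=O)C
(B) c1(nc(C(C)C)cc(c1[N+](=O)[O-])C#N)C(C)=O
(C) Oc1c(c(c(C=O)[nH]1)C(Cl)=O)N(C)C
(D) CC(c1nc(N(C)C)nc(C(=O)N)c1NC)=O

C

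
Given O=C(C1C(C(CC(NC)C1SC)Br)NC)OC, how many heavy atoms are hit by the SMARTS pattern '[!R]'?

11

The query [!R] means: !R matches any atom not in a ring.
Check the 17 heavy atoms by environment: 6× C (in 6-ring) → no; 5× C (acyclic) → match; 2× O (acyclic) → match; 2× N (acyclic) → match; 1× Br (acyclic) → match; 1× S (acyclic) → match.
Summing the matching environments: 5 + 2 + 2 + 1 + 1 = 11 matching atoms.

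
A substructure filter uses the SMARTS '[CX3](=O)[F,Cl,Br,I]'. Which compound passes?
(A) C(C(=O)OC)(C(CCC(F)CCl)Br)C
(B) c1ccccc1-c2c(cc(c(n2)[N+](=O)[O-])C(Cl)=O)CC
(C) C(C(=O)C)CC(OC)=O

B

[CX3](=O)[F,Cl,Br,I] describes a carbonyl carbon bonded to a halogen (an acyl halide).
(A) has a methyl-ester group (-C(=O)OCH3) but the carbonyl is bonded to -O-C, not to a halogen.
(B) contains an acyl chloride (-C(=O)Cl), which satisfies every atom and bond constraint.
(C) has a methyl-ester group (-C(=O)OCH3) but the carbonyl is bonded to -O-C, not to a halogen.
So the answer is (B).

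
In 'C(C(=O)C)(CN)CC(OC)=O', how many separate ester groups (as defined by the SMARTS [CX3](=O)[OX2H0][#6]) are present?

1

[CX3](=O)[OX2H0][#6] is the SMARTS for an ester: a carbonyl carbon bonded to an oxygen that is itself bonded to carbon (no H on that O).
Exactly one fragment in the molecule meets all constraints, giving 1 match.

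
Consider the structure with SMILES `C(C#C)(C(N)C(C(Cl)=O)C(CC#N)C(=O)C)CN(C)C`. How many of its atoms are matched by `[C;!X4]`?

5

The query [C;!X4] means: aliphatic carbon that does not have four total connections.
Check the 20 heavy atoms by environment: 9× C (X4) → no; 3× C (X2) → match; 1× N (X1) → no; 2× C (X3) → match; 2× O (X1) → no; 2× N (X3) → no; 1× Cl (X1) → no.
Summing the matching environments: 3 + 2 = 5 matching atoms.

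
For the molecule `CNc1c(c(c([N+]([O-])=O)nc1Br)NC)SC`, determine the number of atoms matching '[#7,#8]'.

The query [#7,#8] means: nitrogen or oxygen (comma = OR).
Check the 16 heavy atoms by environment: 1× n (aromatic) → match; 5× c (aromatic) → no; 1× S → no; 3× C → no; 2× N → match; 1× N (charge +1) → match; 1× O (charge -1) → match; 1× O → match; 1× Br → no.
Summing the matching environments: 1 + 2 + 1 + 1 + 1 = 6 matching atoms.

6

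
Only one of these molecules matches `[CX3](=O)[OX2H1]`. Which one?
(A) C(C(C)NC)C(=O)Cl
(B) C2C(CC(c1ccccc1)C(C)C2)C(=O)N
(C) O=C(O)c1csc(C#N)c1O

C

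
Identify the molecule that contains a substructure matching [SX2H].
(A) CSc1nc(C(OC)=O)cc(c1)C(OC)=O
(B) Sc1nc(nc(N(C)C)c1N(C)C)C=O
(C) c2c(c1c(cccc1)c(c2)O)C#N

B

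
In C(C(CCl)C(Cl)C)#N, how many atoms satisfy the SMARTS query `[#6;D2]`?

The query [#6;D2] means: any carbon bonded to exactly two heavy atoms.
Check the 8 heavy atoms by environment: 1× C (D1) → no; 2× C (D3) → no; 2× C (D2) → match; 1× N (D1) → no; 2× Cl (D1) → no.
That gives 2 matching atoms.

2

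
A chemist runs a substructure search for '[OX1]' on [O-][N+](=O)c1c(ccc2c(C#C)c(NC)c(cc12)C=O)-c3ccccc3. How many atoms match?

The query [OX1] means: aliphatic oxygen with one total connection — typically a carbonyl =O or an oxide.
Check the 25 heavy atoms by environment: 16× c (aromatic, X3) → no; 1× N (X3) → no; 1× C (X4) → no; 1× N (charge +1, X3) → no; 1× O (charge -1, X1) → match; 2× O (X1) → match; 2× C (X2) → no; 1× C (X3) → no.
Summing the matching environments: 1 + 2 = 3 matching atoms.

3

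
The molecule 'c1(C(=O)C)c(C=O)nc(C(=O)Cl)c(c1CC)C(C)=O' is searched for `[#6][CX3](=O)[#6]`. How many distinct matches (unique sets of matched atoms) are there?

2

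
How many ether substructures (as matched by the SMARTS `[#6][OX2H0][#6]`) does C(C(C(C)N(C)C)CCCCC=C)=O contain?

0

[#6][OX2H0][#6] is the SMARTS for an ether: an aliphatic oxygen bridging two carbons with no H on the oxygen.
No fragment in the molecule satisfies every constraint, giving 0 matches.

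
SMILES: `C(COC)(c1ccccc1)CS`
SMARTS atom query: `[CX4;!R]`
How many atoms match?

4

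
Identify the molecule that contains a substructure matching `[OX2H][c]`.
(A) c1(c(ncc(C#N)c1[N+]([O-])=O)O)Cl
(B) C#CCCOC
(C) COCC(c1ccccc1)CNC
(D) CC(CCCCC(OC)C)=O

A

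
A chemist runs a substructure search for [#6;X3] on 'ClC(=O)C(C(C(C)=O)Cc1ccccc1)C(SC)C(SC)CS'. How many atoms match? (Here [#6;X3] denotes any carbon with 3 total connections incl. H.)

8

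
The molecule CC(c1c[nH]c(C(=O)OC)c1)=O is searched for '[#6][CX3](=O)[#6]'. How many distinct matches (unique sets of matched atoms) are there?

1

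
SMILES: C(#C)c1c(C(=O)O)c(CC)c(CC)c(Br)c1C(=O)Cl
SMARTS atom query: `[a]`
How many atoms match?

The query [a] means: a matches any aromatic atom.
Check the 19 heavy atoms by environment: 6× c (aromatic) → match; 8× C → no; 3× O → no; 1× Cl → no; 1× Br → no.
That gives 6 matching atoms.

6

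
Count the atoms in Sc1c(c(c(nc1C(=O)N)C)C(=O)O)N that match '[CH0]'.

2

The query [CH0] means: aliphatic carbon with no attached hydrogen.
Check the 15 heavy atoms by environment: 1× n (aromatic, H0) → no; 5× c (aromatic, H0) → no; 2× N (H2) → no; 2× C (H0) → match; 2× O (H0) → no; 1× O (H1) → no; 1× S (H1) → no; 1× C (H3) → no.
That gives 2 matching atoms.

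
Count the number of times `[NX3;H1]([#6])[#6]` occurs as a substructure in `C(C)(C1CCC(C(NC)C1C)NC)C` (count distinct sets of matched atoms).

[NX3;H1]([#6])[#6] is the SMARTS for a secondary amine: a trivalent nitrogen with one H, bonded to two carbons.
The molecule carries 2 separate instances of an N-methylamino group (-NHCH3) meeting every constraint; each maps to a distinct set of atoms, giving 2 matches.

2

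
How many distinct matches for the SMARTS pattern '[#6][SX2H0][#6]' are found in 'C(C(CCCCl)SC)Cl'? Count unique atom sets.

1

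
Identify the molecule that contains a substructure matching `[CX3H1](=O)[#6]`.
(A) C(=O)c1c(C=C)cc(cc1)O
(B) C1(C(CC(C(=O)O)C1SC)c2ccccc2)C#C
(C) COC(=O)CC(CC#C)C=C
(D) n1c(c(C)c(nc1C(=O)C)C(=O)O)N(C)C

[CX3H1](=O)[#6] describes an sp2 carbon with one H, double-bonded to O and single-bonded to carbon (an aldehyde).
(A) contains an aldehyde (-CHO), which satisfies every atom and bond constraint.
(B) has a carboxylic acid group (-C(=O)OH) but the carbonyl carbon has H0 and is bonded to O, not H1.
(C) has a methyl-ester group (-C(=O)OCH3) but the carbonyl carbon has H0, not H1.
(D) has an acetyl/ketone group (-C(=O)CH3) but the carbonyl carbon has H0 (two carbon neighbours), not H1.
So the answer is (A).

A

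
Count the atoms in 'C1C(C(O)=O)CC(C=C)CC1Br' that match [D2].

4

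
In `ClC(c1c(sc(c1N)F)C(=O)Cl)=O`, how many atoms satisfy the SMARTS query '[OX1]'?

The query [OX1] means: aliphatic oxygen with one total connection — typically a carbonyl =O or an oxide.
Check the 13 heavy atoms by environment: 1× s (aromatic, X2) → no; 4× c (aromatic, X3) → no; 2× C (X3) → no; 2× O (X1) → match; 2× Cl (X1) → no; 1× N (X3) → no; 1× F (X1) → no.
That gives 2 matching atoms.

2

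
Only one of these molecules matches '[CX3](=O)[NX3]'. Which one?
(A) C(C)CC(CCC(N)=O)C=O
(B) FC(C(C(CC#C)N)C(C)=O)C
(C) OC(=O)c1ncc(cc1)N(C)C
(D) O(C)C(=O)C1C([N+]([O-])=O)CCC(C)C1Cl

A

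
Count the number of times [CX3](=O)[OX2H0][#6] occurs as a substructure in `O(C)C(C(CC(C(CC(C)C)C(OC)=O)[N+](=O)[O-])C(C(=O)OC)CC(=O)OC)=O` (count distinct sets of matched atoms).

4

[CX3](=O)[OX2H0][#6] is the SMARTS for an ester: a carbonyl carbon bonded to an oxygen that is itself bonded to carbon (no H on that O).
The molecule carries 4 separate instances of a methyl-ester group (-C(=O)OCH3) meeting every constraint; each maps to a distinct set of atoms, giving 4 matches.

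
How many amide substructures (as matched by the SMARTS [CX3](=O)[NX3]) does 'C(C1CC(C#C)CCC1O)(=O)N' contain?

[CX3](=O)[NX3] is the SMARTS for an amide: a carbonyl carbon bonded to a trivalent nitrogen.
Exactly one fragment in the molecule meets all constraints, giving 1 match.

1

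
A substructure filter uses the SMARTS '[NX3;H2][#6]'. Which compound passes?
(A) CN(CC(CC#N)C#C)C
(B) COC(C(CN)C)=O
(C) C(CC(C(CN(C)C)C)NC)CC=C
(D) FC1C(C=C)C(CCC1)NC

[NX3;H2][#6] describes a trivalent nitrogen with two H attached to carbon (a primary amine).
(A) has a nitrile (-C#N) but the nitrogen is NX1 (triple-bonded), not NX3 with two H.
(B) contains a primary amino group (-NH2), which satisfies every atom and bond constraint.
(C) has an N-methylamino group (-NHCH3) but the nitrogen bears two carbons and only one H (H1), not H2.
(D) has an N-methylamino group (-NHCH3) but the nitrogen bears two carbons and only one H (H1), not H2.
So the answer is (B).

B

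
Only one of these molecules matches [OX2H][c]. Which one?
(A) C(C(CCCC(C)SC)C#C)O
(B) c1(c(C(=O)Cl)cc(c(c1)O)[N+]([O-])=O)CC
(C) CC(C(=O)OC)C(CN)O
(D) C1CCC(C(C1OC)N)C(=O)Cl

[OX2H][c] describes a hydroxyl oxygen attached to an aromatic carbon (a phenol).
(A) has a hydroxyl group (-OH) but the -OH is on an aliphatic carbon, not an aromatic c.
(B) contains a hydroxyl group (-OH), which satisfies every atom and bond constraint.
(C) has a hydroxyl group (-OH) but the -OH is on an aliphatic carbon, not an aromatic c.
(D) has a methoxy ether (-OCH3) but the oxygen has H0, not H1.
So the answer is (B).

B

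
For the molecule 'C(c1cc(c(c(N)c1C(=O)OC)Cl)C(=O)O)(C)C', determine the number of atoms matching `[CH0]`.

2

The query [CH0] means: aliphatic carbon with no attached hydrogen.
Check the 18 heavy atoms by environment: 5× c (aromatic, H0) → no; 1× c (aromatic, H1) → no; 1× C (H1) → no; 3× C (H3) → no; 2× C (H0) → match; 3× O (H0) → no; 1× O (H1) → no; 1× Cl (H0) → no; 1× N (H2) → no.
That gives 2 matching atoms.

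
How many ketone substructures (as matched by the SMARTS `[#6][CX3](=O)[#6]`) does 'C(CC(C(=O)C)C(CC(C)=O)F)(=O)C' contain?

[#6][CX3](=O)[#6] is the SMARTS for a ketone: a carbonyl carbon (no H) flanked by two carbons.
The molecule carries 3 separate instances of an acetyl/ketone group (-C(=O)CH3) meeting every constraint; each maps to a distinct set of atoms, giving 3 matches.

3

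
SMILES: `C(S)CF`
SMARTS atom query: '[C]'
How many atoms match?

2

Check the 4 heavy atoms by environment: 2× C → match; 1× F → no; 1× S → no.
That gives 2 matching atoms.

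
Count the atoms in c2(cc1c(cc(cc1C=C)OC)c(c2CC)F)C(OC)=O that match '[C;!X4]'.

3

The query [C;!X4] means: aliphatic carbon that does not have four total connections.
Check the 21 heavy atoms by environment: 10× c (aromatic, X3) → no; 3× C (X3) → match; 1× O (X1) → no; 2× O (X2) → no; 4× C (X4) → no; 1× F (X1) → no.
That gives 3 matching atoms.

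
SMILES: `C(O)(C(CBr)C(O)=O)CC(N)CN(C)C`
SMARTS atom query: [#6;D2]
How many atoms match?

The query [#6;D2] means: any carbon bonded to exactly two heavy atoms.
Check the 15 heavy atoms by environment: 3× C (D2) → match; 4× C (D3) → no; 1× N (D1) → no; 3× O (D1) → no; 1× N (D3) → no; 2× C (D1) → no; 1× Br (D1) → no.
That gives 3 matching atoms.

3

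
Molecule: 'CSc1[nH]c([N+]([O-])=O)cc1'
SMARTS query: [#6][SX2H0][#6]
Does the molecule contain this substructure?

Yes

The pattern [#6][SX2H0][#6] describes an aliphatic sulfur bridging two carbons with no H on the sulfur — a thioether.
The molecule carries a methylthio ether (-SCH3), whose atoms satisfy every constraint of the query, so the pattern matches.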